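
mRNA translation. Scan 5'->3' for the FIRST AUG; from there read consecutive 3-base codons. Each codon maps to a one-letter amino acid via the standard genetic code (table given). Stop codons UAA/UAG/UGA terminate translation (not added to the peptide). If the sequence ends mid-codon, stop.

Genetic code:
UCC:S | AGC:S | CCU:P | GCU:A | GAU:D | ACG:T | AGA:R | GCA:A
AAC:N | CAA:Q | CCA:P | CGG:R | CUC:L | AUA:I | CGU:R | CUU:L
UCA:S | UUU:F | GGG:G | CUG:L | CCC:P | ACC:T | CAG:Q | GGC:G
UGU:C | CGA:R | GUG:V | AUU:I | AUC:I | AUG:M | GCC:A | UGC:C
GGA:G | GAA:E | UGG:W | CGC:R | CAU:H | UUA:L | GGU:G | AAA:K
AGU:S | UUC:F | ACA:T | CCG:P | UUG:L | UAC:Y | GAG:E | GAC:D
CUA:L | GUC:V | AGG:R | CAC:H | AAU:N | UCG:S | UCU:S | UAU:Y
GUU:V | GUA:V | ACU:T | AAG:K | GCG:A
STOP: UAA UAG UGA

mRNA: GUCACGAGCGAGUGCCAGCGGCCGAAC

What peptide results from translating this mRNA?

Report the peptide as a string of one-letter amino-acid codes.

no AUG start codon found

Answer: (empty: no AUG start codon)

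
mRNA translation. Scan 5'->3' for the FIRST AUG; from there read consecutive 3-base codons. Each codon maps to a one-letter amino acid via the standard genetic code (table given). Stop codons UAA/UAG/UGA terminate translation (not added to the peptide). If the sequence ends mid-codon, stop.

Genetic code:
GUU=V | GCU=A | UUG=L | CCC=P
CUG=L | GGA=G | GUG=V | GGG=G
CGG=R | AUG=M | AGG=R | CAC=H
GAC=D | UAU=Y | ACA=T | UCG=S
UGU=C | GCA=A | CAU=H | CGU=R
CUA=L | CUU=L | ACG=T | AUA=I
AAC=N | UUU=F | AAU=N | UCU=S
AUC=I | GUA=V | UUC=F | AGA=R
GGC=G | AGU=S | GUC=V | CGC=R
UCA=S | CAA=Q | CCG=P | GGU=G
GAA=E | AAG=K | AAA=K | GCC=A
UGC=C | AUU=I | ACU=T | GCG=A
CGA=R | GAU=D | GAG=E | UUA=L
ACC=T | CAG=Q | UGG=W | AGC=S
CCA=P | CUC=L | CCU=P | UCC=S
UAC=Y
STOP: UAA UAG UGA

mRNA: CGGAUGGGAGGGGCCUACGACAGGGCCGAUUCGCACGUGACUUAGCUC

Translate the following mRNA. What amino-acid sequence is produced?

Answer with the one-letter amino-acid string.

start AUG at pos 3
pos 3: AUG -> M; peptide=M
pos 6: GGA -> G; peptide=MG
pos 9: GGG -> G; peptide=MGG
pos 12: GCC -> A; peptide=MGGA
pos 15: UAC -> Y; peptide=MGGAY
pos 18: GAC -> D; peptide=MGGAYD
pos 21: AGG -> R; peptide=MGGAYDR
pos 24: GCC -> A; peptide=MGGAYDRA
pos 27: GAU -> D; peptide=MGGAYDRAD
pos 30: UCG -> S; peptide=MGGAYDRADS
pos 33: CAC -> H; peptide=MGGAYDRADSH
pos 36: GUG -> V; peptide=MGGAYDRADSHV
pos 39: ACU -> T; peptide=MGGAYDRADSHVT
pos 42: UAG -> STOP

Answer: MGGAYDRADSHVT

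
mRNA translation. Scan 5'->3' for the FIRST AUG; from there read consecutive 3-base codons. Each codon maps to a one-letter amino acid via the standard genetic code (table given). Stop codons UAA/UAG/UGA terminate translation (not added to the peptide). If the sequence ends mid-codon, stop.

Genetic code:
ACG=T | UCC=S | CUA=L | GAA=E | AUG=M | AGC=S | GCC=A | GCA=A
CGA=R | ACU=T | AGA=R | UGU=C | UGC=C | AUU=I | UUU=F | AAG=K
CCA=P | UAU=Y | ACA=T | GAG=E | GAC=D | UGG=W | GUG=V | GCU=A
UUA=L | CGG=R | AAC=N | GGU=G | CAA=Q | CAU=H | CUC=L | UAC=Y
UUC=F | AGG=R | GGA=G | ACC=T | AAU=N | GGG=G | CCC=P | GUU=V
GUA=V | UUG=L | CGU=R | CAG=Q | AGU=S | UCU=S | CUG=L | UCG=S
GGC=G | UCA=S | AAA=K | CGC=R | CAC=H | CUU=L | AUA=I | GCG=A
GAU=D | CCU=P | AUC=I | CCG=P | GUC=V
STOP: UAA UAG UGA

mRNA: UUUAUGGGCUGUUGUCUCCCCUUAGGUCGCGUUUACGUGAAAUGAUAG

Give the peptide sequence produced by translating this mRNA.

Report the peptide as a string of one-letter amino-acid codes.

Answer: MGCCLPLGRVYVK

Derivation:
start AUG at pos 3
pos 3: AUG -> M; peptide=M
pos 6: GGC -> G; peptide=MG
pos 9: UGU -> C; peptide=MGC
pos 12: UGU -> C; peptide=MGCC
pos 15: CUC -> L; peptide=MGCCL
pos 18: CCC -> P; peptide=MGCCLP
pos 21: UUA -> L; peptide=MGCCLPL
pos 24: GGU -> G; peptide=MGCCLPLG
pos 27: CGC -> R; peptide=MGCCLPLGR
pos 30: GUU -> V; peptide=MGCCLPLGRV
pos 33: UAC -> Y; peptide=MGCCLPLGRVY
pos 36: GUG -> V; peptide=MGCCLPLGRVYV
pos 39: AAA -> K; peptide=MGCCLPLGRVYVK
pos 42: UGA -> STOP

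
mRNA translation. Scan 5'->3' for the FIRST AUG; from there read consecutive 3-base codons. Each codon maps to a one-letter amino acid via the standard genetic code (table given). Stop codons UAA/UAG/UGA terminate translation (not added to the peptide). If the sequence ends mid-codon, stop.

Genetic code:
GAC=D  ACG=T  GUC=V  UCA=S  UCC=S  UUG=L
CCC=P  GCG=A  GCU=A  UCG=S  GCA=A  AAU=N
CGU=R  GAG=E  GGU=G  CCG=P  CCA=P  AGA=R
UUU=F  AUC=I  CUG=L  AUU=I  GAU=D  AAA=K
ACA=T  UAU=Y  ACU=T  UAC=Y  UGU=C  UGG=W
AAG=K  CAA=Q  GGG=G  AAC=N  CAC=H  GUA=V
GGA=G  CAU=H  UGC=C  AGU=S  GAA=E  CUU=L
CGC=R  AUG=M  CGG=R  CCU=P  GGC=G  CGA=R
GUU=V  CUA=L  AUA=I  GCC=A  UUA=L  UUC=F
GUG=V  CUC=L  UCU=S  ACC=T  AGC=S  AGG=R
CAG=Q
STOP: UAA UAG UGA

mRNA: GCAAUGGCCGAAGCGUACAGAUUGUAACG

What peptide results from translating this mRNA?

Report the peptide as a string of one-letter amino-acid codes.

start AUG at pos 3
pos 3: AUG -> M; peptide=M
pos 6: GCC -> A; peptide=MA
pos 9: GAA -> E; peptide=MAE
pos 12: GCG -> A; peptide=MAEA
pos 15: UAC -> Y; peptide=MAEAY
pos 18: AGA -> R; peptide=MAEAYR
pos 21: UUG -> L; peptide=MAEAYRL
pos 24: UAA -> STOP

Answer: MAEAYRL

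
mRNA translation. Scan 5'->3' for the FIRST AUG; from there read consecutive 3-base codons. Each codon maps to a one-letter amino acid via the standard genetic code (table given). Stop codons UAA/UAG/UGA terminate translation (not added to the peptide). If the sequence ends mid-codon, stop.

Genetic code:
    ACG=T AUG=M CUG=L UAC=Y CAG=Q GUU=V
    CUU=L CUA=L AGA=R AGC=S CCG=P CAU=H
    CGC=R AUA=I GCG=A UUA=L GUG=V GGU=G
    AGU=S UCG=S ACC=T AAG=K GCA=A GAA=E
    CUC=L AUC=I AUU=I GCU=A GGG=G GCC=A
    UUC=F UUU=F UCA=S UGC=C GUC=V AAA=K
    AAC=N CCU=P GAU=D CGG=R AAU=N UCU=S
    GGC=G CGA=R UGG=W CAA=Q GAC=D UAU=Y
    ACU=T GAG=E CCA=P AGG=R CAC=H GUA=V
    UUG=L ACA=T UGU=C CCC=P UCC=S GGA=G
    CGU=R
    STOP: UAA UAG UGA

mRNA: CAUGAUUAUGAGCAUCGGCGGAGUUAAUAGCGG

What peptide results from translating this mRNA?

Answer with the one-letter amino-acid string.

start AUG at pos 1
pos 1: AUG -> M; peptide=M
pos 4: AUU -> I; peptide=MI
pos 7: AUG -> M; peptide=MIM
pos 10: AGC -> S; peptide=MIMS
pos 13: AUC -> I; peptide=MIMSI
pos 16: GGC -> G; peptide=MIMSIG
pos 19: GGA -> G; peptide=MIMSIGG
pos 22: GUU -> V; peptide=MIMSIGGV
pos 25: AAU -> N; peptide=MIMSIGGVN
pos 28: AGC -> S; peptide=MIMSIGGVNS
pos 31: only 2 nt remain (<3), stop (end of mRNA)

Answer: MIMSIGGVNS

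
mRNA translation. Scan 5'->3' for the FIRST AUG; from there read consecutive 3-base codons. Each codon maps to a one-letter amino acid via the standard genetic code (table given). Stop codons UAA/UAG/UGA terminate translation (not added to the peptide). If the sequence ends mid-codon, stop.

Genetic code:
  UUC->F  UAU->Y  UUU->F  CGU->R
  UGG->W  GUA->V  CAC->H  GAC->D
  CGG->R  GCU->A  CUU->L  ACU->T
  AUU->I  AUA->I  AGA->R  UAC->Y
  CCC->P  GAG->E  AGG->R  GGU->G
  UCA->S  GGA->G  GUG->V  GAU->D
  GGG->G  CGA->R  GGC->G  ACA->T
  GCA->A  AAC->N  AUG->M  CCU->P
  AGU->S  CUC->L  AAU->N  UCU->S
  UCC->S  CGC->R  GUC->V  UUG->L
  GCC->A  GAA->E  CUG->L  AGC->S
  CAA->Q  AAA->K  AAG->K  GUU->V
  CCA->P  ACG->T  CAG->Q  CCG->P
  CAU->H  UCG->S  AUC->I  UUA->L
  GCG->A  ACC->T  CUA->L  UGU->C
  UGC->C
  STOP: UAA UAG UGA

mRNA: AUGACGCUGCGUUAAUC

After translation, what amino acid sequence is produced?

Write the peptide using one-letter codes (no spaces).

Answer: MTLR

Derivation:
start AUG at pos 0
pos 0: AUG -> M; peptide=M
pos 3: ACG -> T; peptide=MT
pos 6: CUG -> L; peptide=MTL
pos 9: CGU -> R; peptide=MTLR
pos 12: UAA -> STOP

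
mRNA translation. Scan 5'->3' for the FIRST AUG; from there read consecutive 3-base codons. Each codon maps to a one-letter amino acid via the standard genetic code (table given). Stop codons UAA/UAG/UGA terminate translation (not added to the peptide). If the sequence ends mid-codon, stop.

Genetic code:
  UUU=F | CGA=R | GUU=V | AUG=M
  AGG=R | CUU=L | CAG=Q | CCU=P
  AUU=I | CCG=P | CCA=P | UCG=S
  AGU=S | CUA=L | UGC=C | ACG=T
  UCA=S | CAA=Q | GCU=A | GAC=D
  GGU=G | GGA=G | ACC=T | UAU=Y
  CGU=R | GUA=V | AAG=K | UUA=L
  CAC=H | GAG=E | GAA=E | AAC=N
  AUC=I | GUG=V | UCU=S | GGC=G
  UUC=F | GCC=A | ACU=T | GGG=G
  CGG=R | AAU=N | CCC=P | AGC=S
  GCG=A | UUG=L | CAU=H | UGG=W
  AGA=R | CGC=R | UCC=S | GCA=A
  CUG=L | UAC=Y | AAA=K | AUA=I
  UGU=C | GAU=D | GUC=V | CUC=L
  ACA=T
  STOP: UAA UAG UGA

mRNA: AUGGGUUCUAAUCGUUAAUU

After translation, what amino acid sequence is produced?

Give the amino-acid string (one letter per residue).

Answer: MGSNR

Derivation:
start AUG at pos 0
pos 0: AUG -> M; peptide=M
pos 3: GGU -> G; peptide=MG
pos 6: UCU -> S; peptide=MGS
pos 9: AAU -> N; peptide=MGSN
pos 12: CGU -> R; peptide=MGSNR
pos 15: UAA -> STOP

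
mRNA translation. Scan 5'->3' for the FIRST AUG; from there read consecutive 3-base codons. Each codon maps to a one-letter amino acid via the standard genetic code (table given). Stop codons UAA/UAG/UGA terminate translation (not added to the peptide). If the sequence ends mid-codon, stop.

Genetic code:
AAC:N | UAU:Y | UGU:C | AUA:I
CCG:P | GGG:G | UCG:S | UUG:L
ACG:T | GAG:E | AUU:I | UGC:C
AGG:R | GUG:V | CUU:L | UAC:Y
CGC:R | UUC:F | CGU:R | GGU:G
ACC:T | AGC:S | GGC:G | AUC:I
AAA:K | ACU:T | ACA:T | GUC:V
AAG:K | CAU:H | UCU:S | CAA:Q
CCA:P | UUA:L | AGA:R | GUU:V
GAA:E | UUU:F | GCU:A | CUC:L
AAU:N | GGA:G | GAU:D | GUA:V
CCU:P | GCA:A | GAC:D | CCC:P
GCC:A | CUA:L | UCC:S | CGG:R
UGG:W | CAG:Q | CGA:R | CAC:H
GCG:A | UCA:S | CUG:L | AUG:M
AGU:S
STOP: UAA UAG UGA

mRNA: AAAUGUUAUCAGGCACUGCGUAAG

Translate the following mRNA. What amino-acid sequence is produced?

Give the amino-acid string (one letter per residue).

start AUG at pos 2
pos 2: AUG -> M; peptide=M
pos 5: UUA -> L; peptide=ML
pos 8: UCA -> S; peptide=MLS
pos 11: GGC -> G; peptide=MLSG
pos 14: ACU -> T; peptide=MLSGT
pos 17: GCG -> A; peptide=MLSGTA
pos 20: UAA -> STOP

Answer: MLSGTA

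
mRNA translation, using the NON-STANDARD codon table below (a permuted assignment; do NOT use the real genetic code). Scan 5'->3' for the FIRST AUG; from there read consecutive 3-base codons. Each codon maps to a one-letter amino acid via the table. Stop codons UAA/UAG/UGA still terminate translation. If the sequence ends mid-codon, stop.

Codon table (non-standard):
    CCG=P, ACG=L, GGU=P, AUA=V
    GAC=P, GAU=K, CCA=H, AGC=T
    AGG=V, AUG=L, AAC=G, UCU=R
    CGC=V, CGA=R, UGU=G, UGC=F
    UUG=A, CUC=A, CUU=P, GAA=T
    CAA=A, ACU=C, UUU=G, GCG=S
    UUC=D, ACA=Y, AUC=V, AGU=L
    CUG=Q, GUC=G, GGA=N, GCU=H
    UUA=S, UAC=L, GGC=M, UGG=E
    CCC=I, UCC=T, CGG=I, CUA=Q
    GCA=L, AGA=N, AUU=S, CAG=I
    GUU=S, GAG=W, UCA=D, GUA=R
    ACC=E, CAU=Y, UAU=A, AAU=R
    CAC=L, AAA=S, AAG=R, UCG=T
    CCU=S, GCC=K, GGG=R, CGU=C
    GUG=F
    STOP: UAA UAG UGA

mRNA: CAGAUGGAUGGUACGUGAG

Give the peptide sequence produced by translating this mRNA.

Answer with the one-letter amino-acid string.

Answer: LKPL

Derivation:
start AUG at pos 3
pos 3: AUG -> L; peptide=L
pos 6: GAU -> K; peptide=LK
pos 9: GGU -> P; peptide=LKP
pos 12: ACG -> L; peptide=LKPL
pos 15: UGA -> STOP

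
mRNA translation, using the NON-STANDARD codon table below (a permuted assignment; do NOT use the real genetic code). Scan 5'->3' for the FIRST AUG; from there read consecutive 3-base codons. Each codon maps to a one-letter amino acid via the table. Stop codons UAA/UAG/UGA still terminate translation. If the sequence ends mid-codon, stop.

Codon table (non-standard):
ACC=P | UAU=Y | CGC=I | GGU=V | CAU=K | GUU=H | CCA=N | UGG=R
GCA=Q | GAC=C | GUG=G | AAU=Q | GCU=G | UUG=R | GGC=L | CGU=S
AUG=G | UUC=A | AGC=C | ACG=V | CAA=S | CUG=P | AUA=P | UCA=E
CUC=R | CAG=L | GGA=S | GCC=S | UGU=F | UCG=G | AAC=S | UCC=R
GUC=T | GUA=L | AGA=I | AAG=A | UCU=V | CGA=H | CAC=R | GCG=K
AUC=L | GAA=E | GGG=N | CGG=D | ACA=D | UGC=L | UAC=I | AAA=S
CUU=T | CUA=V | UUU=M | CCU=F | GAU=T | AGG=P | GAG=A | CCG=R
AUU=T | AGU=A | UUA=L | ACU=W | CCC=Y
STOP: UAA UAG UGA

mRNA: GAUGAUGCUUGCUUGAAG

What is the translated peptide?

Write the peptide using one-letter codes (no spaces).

Answer: GGTG

Derivation:
start AUG at pos 1
pos 1: AUG -> G; peptide=G
pos 4: AUG -> G; peptide=GG
pos 7: CUU -> T; peptide=GGT
pos 10: GCU -> G; peptide=GGTG
pos 13: UGA -> STOP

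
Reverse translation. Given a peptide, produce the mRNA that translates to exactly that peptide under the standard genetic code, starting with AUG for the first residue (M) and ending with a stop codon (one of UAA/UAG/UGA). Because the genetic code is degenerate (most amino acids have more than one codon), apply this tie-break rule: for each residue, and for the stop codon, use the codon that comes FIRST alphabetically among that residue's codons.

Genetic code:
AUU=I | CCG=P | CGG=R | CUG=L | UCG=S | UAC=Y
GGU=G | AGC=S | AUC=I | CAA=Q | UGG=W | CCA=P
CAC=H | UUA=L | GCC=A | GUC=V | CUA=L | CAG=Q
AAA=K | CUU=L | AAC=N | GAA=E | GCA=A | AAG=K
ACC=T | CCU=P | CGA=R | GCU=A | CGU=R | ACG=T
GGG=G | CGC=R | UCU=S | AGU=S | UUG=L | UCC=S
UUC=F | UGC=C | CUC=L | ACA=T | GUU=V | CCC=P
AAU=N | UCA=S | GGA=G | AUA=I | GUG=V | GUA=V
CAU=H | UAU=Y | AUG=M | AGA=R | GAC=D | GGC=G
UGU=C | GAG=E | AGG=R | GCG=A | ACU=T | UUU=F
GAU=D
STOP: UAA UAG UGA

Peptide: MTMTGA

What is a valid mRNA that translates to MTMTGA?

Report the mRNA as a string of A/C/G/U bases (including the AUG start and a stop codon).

Answer: mRNA: AUGACAAUGACAGGAGCAUAA

Derivation:
residue 1: M -> AUG (start codon)
residue 2: T codons sorted = ACA,ACC,ACG,ACU -> pick first = ACA
residue 3: M -> AUG (only codon)
residue 4: T codons sorted = ACA,ACC,ACG,ACU -> pick first = ACA
residue 5: G codons sorted = GGA,GGC,GGG,GGU -> pick first = GGA
residue 6: A codons sorted = GCA,GCC,GCG,GCU -> pick first = GCA
terminator: stop codons sorted = UAA,UAG,UGA -> pick first = UAA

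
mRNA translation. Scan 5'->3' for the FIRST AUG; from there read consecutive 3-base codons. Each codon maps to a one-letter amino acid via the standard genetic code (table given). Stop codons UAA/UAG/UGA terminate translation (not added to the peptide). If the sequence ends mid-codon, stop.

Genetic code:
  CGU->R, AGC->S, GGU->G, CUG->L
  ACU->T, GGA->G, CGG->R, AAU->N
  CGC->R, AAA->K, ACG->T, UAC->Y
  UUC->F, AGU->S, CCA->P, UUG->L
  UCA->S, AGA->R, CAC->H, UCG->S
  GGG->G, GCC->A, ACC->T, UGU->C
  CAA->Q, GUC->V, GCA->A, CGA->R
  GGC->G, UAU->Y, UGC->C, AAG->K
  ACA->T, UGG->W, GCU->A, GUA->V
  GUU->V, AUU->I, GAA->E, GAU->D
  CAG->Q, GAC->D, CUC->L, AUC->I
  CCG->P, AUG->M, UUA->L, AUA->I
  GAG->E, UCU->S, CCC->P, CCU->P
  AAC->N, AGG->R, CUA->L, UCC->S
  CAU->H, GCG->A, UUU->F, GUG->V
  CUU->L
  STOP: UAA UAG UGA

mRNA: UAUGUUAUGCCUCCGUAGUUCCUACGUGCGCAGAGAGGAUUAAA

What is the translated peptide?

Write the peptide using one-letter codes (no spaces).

start AUG at pos 1
pos 1: AUG -> M; peptide=M
pos 4: UUA -> L; peptide=ML
pos 7: UGC -> C; peptide=MLC
pos 10: CUC -> L; peptide=MLCL
pos 13: CGU -> R; peptide=MLCLR
pos 16: AGU -> S; peptide=MLCLRS
pos 19: UCC -> S; peptide=MLCLRSS
pos 22: UAC -> Y; peptide=MLCLRSSY
pos 25: GUG -> V; peptide=MLCLRSSYV
pos 28: CGC -> R; peptide=MLCLRSSYVR
pos 31: AGA -> R; peptide=MLCLRSSYVRR
pos 34: GAG -> E; peptide=MLCLRSSYVRRE
pos 37: GAU -> D; peptide=MLCLRSSYVRRED
pos 40: UAA -> STOP

Answer: MLCLRSSYVRRED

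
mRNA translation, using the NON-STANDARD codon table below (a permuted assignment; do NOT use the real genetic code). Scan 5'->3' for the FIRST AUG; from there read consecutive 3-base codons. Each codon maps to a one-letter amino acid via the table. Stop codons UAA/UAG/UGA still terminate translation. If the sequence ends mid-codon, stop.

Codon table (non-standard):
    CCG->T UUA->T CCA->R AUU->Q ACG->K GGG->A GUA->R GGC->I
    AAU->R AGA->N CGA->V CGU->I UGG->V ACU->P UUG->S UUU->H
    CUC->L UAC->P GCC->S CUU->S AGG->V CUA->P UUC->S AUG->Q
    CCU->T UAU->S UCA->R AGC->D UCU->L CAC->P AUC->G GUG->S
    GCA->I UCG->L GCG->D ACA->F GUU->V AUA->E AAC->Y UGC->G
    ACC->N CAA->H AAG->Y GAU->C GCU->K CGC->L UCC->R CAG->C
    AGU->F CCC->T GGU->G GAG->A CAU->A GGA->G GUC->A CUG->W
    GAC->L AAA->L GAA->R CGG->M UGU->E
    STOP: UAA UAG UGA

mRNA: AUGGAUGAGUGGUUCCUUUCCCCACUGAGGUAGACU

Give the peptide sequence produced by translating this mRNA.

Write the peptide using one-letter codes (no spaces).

Answer: QCAVSSRRWV

Derivation:
start AUG at pos 0
pos 0: AUG -> Q; peptide=Q
pos 3: GAU -> C; peptide=QC
pos 6: GAG -> A; peptide=QCA
pos 9: UGG -> V; peptide=QCAV
pos 12: UUC -> S; peptide=QCAVS
pos 15: CUU -> S; peptide=QCAVSS
pos 18: UCC -> R; peptide=QCAVSSR
pos 21: CCA -> R; peptide=QCAVSSRR
pos 24: CUG -> W; peptide=QCAVSSRRW
pos 27: AGG -> V; peptide=QCAVSSRRWV
pos 30: UAG -> STOP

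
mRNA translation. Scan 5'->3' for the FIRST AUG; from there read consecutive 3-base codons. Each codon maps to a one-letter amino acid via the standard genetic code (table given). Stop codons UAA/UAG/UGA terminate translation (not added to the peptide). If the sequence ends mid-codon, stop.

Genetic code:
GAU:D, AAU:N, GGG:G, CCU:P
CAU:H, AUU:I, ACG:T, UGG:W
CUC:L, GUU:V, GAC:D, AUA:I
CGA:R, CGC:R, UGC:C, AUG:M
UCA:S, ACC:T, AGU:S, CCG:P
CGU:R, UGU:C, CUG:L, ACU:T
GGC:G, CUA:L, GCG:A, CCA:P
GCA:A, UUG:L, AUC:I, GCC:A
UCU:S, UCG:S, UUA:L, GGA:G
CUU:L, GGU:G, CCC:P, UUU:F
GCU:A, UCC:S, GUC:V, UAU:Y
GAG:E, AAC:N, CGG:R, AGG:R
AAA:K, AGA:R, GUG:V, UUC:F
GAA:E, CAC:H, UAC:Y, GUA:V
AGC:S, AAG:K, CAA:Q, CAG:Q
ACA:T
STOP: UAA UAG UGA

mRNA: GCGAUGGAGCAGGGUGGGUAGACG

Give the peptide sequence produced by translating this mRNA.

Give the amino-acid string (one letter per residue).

Answer: MEQGG

Derivation:
start AUG at pos 3
pos 3: AUG -> M; peptide=M
pos 6: GAG -> E; peptide=ME
pos 9: CAG -> Q; peptide=MEQ
pos 12: GGU -> G; peptide=MEQG
pos 15: GGG -> G; peptide=MEQGG
pos 18: UAG -> STOP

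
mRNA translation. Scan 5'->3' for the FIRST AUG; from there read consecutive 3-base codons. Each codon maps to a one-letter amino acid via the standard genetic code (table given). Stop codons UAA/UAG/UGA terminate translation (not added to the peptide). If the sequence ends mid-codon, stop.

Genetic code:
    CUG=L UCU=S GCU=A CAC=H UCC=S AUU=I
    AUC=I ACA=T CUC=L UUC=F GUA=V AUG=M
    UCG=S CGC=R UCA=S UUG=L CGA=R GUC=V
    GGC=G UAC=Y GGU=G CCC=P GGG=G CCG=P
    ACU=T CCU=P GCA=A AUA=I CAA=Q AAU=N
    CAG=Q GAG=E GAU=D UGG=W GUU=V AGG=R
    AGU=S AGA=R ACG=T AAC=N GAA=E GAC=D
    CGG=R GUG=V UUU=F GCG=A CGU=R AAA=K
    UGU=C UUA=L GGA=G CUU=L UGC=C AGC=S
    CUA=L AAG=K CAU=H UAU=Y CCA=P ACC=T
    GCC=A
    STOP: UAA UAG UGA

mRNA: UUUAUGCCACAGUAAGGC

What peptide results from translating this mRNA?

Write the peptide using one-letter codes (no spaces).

Answer: MPQ

Derivation:
start AUG at pos 3
pos 3: AUG -> M; peptide=M
pos 6: CCA -> P; peptide=MP
pos 9: CAG -> Q; peptide=MPQ
pos 12: UAA -> STOP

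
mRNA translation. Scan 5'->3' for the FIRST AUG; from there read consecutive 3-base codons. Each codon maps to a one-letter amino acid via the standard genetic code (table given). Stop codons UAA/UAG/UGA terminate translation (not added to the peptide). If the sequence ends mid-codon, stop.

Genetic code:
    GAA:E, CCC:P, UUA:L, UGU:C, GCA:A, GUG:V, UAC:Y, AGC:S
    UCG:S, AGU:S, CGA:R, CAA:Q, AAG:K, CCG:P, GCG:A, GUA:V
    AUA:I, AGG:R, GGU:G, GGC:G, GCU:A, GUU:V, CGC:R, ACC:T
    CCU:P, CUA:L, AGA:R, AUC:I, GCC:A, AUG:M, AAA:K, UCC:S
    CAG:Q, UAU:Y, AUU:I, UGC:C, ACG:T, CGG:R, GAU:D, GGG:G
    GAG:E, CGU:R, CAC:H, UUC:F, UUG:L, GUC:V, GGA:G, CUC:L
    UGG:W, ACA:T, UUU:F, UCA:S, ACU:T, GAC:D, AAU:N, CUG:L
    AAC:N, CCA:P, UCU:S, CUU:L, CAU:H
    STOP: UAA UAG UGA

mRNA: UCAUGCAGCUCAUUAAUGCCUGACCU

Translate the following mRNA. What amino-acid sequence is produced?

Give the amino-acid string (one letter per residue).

start AUG at pos 2
pos 2: AUG -> M; peptide=M
pos 5: CAG -> Q; peptide=MQ
pos 8: CUC -> L; peptide=MQL
pos 11: AUU -> I; peptide=MQLI
pos 14: AAU -> N; peptide=MQLIN
pos 17: GCC -> A; peptide=MQLINA
pos 20: UGA -> STOP

Answer: MQLINA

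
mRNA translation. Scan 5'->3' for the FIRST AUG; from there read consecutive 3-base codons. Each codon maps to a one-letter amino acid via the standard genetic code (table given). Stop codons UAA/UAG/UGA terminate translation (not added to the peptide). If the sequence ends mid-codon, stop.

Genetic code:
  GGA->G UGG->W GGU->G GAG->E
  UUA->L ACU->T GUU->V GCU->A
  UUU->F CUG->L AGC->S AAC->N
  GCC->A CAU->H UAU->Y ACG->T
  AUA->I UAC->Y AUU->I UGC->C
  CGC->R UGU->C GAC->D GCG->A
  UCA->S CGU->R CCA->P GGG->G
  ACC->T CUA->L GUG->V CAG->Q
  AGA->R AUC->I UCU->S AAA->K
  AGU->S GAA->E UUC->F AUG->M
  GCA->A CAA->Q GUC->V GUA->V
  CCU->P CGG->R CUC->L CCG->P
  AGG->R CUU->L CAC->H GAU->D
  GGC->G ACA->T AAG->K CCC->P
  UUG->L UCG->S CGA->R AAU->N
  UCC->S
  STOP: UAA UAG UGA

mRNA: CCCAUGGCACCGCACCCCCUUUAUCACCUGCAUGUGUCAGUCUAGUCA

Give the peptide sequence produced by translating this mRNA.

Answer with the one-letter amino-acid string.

start AUG at pos 3
pos 3: AUG -> M; peptide=M
pos 6: GCA -> A; peptide=MA
pos 9: CCG -> P; peptide=MAP
pos 12: CAC -> H; peptide=MAPH
pos 15: CCC -> P; peptide=MAPHP
pos 18: CUU -> L; peptide=MAPHPL
pos 21: UAU -> Y; peptide=MAPHPLY
pos 24: CAC -> H; peptide=MAPHPLYH
pos 27: CUG -> L; peptide=MAPHPLYHL
pos 30: CAU -> H; peptide=MAPHPLYHLH
pos 33: GUG -> V; peptide=MAPHPLYHLHV
pos 36: UCA -> S; peptide=MAPHPLYHLHVS
pos 39: GUC -> V; peptide=MAPHPLYHLHVSV
pos 42: UAG -> STOP

Answer: MAPHPLYHLHVSV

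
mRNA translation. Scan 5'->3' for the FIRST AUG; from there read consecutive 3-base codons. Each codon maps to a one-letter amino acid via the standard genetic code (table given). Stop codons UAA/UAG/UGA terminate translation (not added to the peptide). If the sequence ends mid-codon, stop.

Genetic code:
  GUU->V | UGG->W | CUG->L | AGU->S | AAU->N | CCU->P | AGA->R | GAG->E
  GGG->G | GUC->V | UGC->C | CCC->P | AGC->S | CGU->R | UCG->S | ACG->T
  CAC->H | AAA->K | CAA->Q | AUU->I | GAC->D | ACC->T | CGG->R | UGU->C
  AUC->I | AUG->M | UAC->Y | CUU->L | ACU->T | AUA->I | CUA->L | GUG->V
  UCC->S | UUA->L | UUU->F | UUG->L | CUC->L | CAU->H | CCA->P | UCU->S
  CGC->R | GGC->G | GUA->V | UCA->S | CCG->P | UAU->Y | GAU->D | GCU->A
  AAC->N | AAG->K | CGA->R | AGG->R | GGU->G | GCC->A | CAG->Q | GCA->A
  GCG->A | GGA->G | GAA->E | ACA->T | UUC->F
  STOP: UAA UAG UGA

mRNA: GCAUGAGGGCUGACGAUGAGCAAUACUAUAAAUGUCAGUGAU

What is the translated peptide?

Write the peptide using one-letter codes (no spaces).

start AUG at pos 2
pos 2: AUG -> M; peptide=M
pos 5: AGG -> R; peptide=MR
pos 8: GCU -> A; peptide=MRA
pos 11: GAC -> D; peptide=MRAD
pos 14: GAU -> D; peptide=MRADD
pos 17: GAG -> E; peptide=MRADDE
pos 20: CAA -> Q; peptide=MRADDEQ
pos 23: UAC -> Y; peptide=MRADDEQY
pos 26: UAU -> Y; peptide=MRADDEQYY
pos 29: AAA -> K; peptide=MRADDEQYYK
pos 32: UGU -> C; peptide=MRADDEQYYKC
pos 35: CAG -> Q; peptide=MRADDEQYYKCQ
pos 38: UGA -> STOP

Answer: MRADDEQYYKCQ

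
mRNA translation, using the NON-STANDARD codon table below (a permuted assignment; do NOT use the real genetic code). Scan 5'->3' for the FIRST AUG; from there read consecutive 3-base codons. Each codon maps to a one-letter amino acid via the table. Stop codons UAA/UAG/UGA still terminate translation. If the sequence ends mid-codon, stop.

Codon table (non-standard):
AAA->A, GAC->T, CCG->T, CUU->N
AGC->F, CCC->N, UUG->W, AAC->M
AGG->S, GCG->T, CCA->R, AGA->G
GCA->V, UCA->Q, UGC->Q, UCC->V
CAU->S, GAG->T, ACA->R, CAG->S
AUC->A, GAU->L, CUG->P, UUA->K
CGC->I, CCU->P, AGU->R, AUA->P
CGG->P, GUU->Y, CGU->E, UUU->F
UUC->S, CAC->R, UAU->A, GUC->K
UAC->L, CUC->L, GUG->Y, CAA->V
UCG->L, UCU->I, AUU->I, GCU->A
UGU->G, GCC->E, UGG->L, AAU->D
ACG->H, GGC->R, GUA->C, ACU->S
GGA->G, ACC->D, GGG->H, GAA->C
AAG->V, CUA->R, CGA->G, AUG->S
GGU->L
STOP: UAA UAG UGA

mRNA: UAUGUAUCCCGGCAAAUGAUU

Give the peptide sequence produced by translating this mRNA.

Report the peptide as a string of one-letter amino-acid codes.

Answer: SANRA

Derivation:
start AUG at pos 1
pos 1: AUG -> S; peptide=S
pos 4: UAU -> A; peptide=SA
pos 7: CCC -> N; peptide=SAN
pos 10: GGC -> R; peptide=SANR
pos 13: AAA -> A; peptide=SANRA
pos 16: UGA -> STOP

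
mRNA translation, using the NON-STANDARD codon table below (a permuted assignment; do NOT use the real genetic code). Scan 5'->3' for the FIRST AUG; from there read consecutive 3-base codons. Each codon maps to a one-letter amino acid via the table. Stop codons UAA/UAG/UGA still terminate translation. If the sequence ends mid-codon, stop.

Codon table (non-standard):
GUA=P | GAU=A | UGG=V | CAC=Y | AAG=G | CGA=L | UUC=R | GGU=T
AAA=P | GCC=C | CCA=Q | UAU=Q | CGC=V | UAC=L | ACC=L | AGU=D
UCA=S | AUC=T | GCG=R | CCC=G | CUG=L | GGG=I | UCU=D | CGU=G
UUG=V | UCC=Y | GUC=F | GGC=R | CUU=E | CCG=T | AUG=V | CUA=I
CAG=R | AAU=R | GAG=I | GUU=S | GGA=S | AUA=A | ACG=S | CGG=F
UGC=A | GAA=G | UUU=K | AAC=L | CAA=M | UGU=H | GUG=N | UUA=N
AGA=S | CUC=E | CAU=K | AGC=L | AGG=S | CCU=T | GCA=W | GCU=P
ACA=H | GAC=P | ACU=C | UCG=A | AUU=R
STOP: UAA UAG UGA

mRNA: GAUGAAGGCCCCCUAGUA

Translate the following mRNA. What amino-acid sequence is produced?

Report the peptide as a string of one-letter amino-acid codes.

start AUG at pos 1
pos 1: AUG -> V; peptide=V
pos 4: AAG -> G; peptide=VG
pos 7: GCC -> C; peptide=VGC
pos 10: CCC -> G; peptide=VGCG
pos 13: UAG -> STOP

Answer: VGCG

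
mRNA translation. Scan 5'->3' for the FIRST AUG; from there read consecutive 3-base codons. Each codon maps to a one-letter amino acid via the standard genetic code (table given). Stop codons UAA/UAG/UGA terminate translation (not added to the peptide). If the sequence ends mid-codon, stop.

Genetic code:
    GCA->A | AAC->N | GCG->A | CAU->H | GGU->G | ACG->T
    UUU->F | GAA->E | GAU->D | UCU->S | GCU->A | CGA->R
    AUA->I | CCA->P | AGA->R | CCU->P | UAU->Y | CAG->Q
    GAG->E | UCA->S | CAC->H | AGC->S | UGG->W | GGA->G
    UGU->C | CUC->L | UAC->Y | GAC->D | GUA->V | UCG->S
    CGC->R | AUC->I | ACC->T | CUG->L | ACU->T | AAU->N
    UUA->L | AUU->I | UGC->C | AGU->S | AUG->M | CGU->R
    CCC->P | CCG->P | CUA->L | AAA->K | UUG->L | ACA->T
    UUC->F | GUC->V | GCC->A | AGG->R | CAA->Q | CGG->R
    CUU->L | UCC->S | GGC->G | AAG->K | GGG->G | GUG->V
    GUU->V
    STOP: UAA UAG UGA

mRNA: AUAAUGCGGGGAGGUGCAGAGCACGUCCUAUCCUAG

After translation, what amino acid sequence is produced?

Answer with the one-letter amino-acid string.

start AUG at pos 3
pos 3: AUG -> M; peptide=M
pos 6: CGG -> R; peptide=MR
pos 9: GGA -> G; peptide=MRG
pos 12: GGU -> G; peptide=MRGG
pos 15: GCA -> A; peptide=MRGGA
pos 18: GAG -> E; peptide=MRGGAE
pos 21: CAC -> H; peptide=MRGGAEH
pos 24: GUC -> V; peptide=MRGGAEHV
pos 27: CUA -> L; peptide=MRGGAEHVL
pos 30: UCC -> S; peptide=MRGGAEHVLS
pos 33: UAG -> STOP

Answer: MRGGAEHVLS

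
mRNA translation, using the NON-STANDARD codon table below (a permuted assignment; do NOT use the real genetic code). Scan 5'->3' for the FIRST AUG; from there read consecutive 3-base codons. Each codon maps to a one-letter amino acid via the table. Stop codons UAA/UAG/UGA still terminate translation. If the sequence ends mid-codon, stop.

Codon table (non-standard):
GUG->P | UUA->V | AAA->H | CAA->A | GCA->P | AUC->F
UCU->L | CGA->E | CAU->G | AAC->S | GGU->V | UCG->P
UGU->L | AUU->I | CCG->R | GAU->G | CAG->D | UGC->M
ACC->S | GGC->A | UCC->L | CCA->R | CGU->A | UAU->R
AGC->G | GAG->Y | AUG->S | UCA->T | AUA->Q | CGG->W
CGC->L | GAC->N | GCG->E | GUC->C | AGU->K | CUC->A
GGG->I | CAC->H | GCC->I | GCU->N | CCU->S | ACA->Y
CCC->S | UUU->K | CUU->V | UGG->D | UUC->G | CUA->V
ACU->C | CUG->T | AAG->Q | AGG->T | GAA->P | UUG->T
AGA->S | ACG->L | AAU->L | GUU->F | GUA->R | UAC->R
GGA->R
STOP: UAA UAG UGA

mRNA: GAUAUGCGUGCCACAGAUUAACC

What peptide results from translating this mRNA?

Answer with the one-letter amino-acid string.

Answer: SAIYG

Derivation:
start AUG at pos 3
pos 3: AUG -> S; peptide=S
pos 6: CGU -> A; peptide=SA
pos 9: GCC -> I; peptide=SAI
pos 12: ACA -> Y; peptide=SAIY
pos 15: GAU -> G; peptide=SAIYG
pos 18: UAA -> STOP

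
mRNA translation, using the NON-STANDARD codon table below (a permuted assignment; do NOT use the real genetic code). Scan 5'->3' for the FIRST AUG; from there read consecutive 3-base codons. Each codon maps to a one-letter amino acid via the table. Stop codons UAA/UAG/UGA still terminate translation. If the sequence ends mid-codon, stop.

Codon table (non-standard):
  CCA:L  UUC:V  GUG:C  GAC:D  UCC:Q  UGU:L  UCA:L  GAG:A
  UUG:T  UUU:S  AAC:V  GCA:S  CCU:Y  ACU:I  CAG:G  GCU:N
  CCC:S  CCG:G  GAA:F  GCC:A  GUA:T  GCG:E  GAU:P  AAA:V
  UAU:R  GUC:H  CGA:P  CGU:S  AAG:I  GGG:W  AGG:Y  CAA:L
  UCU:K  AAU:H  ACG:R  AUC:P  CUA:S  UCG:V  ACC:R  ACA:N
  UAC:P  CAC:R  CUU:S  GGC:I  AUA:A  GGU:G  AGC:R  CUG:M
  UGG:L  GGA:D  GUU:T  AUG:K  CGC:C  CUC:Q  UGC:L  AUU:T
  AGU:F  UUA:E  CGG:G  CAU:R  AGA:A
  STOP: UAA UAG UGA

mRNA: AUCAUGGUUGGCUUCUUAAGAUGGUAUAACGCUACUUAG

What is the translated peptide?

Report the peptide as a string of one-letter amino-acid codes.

start AUG at pos 3
pos 3: AUG -> K; peptide=K
pos 6: GUU -> T; peptide=KT
pos 9: GGC -> I; peptide=KTI
pos 12: UUC -> V; peptide=KTIV
pos 15: UUA -> E; peptide=KTIVE
pos 18: AGA -> A; peptide=KTIVEA
pos 21: UGG -> L; peptide=KTIVEAL
pos 24: UAU -> R; peptide=KTIVEALR
pos 27: AAC -> V; peptide=KTIVEALRV
pos 30: GCU -> N; peptide=KTIVEALRVN
pos 33: ACU -> I; peptide=KTIVEALRVNI
pos 36: UAG -> STOP

Answer: KTIVEALRVNI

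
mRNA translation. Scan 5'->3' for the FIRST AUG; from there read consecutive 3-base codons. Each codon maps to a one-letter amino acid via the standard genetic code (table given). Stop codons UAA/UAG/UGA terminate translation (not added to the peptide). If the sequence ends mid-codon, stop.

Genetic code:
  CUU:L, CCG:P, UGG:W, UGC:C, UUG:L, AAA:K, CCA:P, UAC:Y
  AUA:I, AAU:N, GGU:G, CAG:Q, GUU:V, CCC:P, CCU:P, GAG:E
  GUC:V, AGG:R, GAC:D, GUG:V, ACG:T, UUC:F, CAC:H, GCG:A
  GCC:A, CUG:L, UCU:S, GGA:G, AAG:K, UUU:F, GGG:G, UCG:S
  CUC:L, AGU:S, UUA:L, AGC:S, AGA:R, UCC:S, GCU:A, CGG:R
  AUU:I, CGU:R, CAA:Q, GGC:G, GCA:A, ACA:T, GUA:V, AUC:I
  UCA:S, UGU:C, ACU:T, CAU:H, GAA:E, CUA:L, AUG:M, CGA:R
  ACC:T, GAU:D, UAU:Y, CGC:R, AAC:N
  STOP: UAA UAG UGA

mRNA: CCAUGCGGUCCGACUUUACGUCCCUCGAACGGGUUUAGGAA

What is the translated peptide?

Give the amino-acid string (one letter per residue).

start AUG at pos 2
pos 2: AUG -> M; peptide=M
pos 5: CGG -> R; peptide=MR
pos 8: UCC -> S; peptide=MRS
pos 11: GAC -> D; peptide=MRSD
pos 14: UUU -> F; peptide=MRSDF
pos 17: ACG -> T; peptide=MRSDFT
pos 20: UCC -> S; peptide=MRSDFTS
pos 23: CUC -> L; peptide=MRSDFTSL
pos 26: GAA -> E; peptide=MRSDFTSLE
pos 29: CGG -> R; peptide=MRSDFTSLER
pos 32: GUU -> V; peptide=MRSDFTSLERV
pos 35: UAG -> STOP

Answer: MRSDFTSLERV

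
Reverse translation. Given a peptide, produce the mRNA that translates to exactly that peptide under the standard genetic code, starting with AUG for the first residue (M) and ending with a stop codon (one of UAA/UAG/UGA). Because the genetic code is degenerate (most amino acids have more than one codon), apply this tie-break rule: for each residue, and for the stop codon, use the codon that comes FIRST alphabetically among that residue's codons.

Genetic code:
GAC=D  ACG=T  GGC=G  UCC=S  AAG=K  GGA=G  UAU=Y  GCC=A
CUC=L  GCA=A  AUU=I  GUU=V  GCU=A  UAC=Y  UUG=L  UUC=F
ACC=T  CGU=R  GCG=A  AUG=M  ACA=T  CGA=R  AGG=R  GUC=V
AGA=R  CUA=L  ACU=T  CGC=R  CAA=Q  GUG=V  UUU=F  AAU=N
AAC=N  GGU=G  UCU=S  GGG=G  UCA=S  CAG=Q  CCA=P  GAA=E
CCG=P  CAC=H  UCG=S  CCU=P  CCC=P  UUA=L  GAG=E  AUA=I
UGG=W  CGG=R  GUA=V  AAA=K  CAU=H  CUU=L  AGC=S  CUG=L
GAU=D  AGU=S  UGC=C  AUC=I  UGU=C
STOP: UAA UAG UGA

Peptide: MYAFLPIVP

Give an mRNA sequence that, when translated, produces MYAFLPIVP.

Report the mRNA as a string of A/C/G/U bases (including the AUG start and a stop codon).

residue 1: M -> AUG (start codon)
residue 2: Y codons sorted = UAC,UAU -> pick first = UAC
residue 3: A codons sorted = GCA,GCC,GCG,GCU -> pick first = GCA
residue 4: F codons sorted = UUC,UUU -> pick first = UUC
residue 5: L codons sorted = CUA,CUC,CUG,CUU,UUA,UUG -> pick first = CUA
residue 6: P codons sorted = CCA,CCC,CCG,CCU -> pick first = CCA
residue 7: I codons sorted = AUA,AUC,AUU -> pick first = AUA
residue 8: V codons sorted = GUA,GUC,GUG,GUU -> pick first = GUA
residue 9: P codons sorted = CCA,CCC,CCG,CCU -> pick first = CCA
terminator: stop codons sorted = UAA,UAG,UGA -> pick first = UAA

Answer: mRNA: AUGUACGCAUUCCUACCAAUAGUACCAUAA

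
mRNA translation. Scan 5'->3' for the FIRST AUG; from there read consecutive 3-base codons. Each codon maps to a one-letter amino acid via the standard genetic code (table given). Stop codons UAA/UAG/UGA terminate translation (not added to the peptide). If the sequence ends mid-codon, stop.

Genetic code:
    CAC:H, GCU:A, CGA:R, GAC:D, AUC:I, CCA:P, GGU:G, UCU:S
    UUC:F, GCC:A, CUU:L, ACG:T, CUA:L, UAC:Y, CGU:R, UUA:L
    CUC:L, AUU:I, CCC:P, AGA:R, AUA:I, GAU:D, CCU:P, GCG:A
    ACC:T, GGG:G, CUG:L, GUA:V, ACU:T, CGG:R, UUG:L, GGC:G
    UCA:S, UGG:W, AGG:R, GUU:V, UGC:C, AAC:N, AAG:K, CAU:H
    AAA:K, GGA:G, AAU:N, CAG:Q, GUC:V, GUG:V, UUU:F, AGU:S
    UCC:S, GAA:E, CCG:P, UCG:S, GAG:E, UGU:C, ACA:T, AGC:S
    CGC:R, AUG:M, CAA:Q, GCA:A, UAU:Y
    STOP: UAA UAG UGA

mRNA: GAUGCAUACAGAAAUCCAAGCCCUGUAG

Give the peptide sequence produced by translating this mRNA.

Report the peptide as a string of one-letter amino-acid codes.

start AUG at pos 1
pos 1: AUG -> M; peptide=M
pos 4: CAU -> H; peptide=MH
pos 7: ACA -> T; peptide=MHT
pos 10: GAA -> E; peptide=MHTE
pos 13: AUC -> I; peptide=MHTEI
pos 16: CAA -> Q; peptide=MHTEIQ
pos 19: GCC -> A; peptide=MHTEIQA
pos 22: CUG -> L; peptide=MHTEIQAL
pos 25: UAG -> STOP

Answer: MHTEIQAL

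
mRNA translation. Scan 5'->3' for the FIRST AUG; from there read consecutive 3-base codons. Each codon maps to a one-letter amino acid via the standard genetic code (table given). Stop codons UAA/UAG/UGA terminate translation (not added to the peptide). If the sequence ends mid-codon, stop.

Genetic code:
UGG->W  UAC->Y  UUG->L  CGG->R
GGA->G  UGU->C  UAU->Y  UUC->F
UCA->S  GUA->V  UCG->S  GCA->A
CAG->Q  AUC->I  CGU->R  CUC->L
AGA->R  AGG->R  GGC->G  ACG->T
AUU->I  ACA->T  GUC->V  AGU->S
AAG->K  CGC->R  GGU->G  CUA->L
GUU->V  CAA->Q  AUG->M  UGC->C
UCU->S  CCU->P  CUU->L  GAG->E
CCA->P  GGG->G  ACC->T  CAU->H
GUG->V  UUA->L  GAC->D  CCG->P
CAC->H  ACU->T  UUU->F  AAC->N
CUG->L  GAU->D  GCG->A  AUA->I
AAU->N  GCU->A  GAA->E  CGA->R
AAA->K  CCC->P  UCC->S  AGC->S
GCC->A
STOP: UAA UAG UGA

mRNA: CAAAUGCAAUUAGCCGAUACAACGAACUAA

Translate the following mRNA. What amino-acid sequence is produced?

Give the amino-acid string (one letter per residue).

start AUG at pos 3
pos 3: AUG -> M; peptide=M
pos 6: CAA -> Q; peptide=MQ
pos 9: UUA -> L; peptide=MQL
pos 12: GCC -> A; peptide=MQLA
pos 15: GAU -> D; peptide=MQLAD
pos 18: ACA -> T; peptide=MQLADT
pos 21: ACG -> T; peptide=MQLADTT
pos 24: AAC -> N; peptide=MQLADTTN
pos 27: UAA -> STOP

Answer: MQLADTTN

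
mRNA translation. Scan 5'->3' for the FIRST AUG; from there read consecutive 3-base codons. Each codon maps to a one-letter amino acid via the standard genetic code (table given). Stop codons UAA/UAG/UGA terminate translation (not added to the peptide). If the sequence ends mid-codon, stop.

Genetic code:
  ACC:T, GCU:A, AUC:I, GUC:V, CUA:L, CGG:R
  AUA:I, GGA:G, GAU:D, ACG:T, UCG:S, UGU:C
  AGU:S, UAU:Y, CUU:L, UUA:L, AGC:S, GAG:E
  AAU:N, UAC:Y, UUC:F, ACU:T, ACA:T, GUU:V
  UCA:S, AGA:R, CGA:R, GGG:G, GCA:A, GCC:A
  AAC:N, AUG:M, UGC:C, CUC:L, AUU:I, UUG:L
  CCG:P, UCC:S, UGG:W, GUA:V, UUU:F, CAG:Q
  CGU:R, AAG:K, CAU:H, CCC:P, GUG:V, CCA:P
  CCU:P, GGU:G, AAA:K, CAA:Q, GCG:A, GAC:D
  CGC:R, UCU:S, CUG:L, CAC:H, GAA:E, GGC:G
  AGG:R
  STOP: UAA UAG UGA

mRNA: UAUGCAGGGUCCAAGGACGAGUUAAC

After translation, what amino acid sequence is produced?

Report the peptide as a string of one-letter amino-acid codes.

Answer: MQGPRTS

Derivation:
start AUG at pos 1
pos 1: AUG -> M; peptide=M
pos 4: CAG -> Q; peptide=MQ
pos 7: GGU -> G; peptide=MQG
pos 10: CCA -> P; peptide=MQGP
pos 13: AGG -> R; peptide=MQGPR
pos 16: ACG -> T; peptide=MQGPRT
pos 19: AGU -> S; peptide=MQGPRTS
pos 22: UAA -> STOP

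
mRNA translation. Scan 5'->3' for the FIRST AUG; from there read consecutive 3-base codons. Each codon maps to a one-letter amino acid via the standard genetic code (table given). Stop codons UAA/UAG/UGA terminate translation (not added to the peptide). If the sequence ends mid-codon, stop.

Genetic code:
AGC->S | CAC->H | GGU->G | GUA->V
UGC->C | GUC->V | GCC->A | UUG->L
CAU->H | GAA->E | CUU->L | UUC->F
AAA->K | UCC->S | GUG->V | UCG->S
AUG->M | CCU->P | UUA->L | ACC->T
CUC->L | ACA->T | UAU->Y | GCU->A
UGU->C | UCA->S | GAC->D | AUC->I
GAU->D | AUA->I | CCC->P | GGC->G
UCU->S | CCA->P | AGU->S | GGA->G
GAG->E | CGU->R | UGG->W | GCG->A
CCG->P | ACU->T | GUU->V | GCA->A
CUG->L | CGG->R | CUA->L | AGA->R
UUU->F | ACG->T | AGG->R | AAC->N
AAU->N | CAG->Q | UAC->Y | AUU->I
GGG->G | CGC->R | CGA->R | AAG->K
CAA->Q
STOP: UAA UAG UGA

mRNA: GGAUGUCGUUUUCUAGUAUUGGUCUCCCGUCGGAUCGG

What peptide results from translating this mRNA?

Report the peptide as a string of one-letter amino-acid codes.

Answer: MSFSSIGLPSDR

Derivation:
start AUG at pos 2
pos 2: AUG -> M; peptide=M
pos 5: UCG -> S; peptide=MS
pos 8: UUU -> F; peptide=MSF
pos 11: UCU -> S; peptide=MSFS
pos 14: AGU -> S; peptide=MSFSS
pos 17: AUU -> I; peptide=MSFSSI
pos 20: GGU -> G; peptide=MSFSSIG
pos 23: CUC -> L; peptide=MSFSSIGL
pos 26: CCG -> P; peptide=MSFSSIGLP
pos 29: UCG -> S; peptide=MSFSSIGLPS
pos 32: GAU -> D; peptide=MSFSSIGLPSD
pos 35: CGG -> R; peptide=MSFSSIGLPSDR
pos 38: only 0 nt remain (<3), stop (end of mRNA)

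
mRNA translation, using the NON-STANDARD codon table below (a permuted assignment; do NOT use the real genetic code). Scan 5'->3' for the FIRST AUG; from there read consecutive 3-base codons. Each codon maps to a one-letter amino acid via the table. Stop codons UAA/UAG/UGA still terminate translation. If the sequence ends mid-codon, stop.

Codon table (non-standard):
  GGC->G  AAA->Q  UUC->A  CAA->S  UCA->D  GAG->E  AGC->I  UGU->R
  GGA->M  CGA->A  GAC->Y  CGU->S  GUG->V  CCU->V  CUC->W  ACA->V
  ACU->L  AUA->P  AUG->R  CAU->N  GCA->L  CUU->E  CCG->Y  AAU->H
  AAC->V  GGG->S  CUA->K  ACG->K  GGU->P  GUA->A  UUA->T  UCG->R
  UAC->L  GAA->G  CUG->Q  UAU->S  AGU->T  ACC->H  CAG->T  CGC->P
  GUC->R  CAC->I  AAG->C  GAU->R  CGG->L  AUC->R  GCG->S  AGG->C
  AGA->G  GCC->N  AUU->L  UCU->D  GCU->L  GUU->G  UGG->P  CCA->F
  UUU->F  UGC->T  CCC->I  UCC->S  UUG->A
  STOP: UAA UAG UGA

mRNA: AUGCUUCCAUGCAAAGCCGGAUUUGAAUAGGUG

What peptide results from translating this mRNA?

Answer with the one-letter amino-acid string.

Answer: REFTQNMFG

Derivation:
start AUG at pos 0
pos 0: AUG -> R; peptide=R
pos 3: CUU -> E; peptide=RE
pos 6: CCA -> F; peptide=REF
pos 9: UGC -> T; peptide=REFT
pos 12: AAA -> Q; peptide=REFTQ
pos 15: GCC -> N; peptide=REFTQN
pos 18: GGA -> M; peptide=REFTQNM
pos 21: UUU -> F; peptide=REFTQNMF
pos 24: GAA -> G; peptide=REFTQNMFG
pos 27: UAG -> STOP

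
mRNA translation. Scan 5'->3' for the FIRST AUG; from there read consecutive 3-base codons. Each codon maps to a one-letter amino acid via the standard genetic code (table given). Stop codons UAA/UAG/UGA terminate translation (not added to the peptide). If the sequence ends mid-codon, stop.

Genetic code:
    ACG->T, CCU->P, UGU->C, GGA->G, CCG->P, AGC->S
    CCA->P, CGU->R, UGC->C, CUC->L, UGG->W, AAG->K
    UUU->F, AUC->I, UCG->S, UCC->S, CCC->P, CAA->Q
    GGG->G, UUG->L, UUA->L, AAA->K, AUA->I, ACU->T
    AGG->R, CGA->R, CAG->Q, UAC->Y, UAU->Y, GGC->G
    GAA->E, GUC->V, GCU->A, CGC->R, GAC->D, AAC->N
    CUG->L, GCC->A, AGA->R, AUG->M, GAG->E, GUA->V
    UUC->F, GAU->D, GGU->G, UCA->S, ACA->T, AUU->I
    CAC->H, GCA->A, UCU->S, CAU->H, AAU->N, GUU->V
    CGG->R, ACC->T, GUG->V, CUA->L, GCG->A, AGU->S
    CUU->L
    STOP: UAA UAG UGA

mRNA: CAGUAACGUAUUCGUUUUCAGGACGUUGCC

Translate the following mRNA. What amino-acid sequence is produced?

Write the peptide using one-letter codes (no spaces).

no AUG start codon found

Answer: (empty: no AUG start codon)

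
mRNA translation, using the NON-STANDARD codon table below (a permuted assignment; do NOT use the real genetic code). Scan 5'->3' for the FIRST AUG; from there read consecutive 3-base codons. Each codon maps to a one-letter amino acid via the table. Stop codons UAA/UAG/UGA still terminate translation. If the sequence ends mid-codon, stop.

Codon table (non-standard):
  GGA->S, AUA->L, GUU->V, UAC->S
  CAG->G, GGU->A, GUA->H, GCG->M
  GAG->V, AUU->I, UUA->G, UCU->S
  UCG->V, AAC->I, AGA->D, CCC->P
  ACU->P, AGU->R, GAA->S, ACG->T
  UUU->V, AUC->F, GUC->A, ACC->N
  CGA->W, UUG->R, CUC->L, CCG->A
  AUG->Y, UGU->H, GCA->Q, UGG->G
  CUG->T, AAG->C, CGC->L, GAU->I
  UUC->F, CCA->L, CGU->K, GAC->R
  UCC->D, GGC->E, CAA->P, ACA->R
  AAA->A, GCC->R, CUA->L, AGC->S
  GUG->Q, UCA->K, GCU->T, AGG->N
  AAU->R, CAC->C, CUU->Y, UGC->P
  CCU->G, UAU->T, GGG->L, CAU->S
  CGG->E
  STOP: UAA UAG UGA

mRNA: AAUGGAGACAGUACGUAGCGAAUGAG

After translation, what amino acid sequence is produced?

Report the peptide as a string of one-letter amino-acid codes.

Answer: YVRHKSS

Derivation:
start AUG at pos 1
pos 1: AUG -> Y; peptide=Y
pos 4: GAG -> V; peptide=YV
pos 7: ACA -> R; peptide=YVR
pos 10: GUA -> H; peptide=YVRH
pos 13: CGU -> K; peptide=YVRHK
pos 16: AGC -> S; peptide=YVRHKS
pos 19: GAA -> S; peptide=YVRHKSS
pos 22: UGA -> STOP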